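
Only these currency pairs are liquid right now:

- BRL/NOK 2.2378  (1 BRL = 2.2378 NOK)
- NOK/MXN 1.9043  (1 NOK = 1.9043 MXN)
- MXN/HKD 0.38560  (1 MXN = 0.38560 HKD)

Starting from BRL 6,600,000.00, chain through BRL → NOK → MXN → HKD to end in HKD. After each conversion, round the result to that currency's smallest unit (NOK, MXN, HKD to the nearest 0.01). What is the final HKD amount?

BRL 6,600,000.00 × 2.2378 = NOK 14,769,480.00
NOK 14,769,480.00 × 1.9043 = MXN 28,125,520.76
MXN 28,125,520.76 × 0.38560 = HKD 10,845,200.81

HKD 10,845,200.81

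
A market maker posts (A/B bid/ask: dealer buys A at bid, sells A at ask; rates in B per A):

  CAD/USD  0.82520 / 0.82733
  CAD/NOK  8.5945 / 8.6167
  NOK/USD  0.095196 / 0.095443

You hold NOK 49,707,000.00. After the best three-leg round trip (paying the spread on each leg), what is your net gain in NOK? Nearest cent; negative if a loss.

Net profit: NOK 169,011.62

Best loop NOK → CAD → USD → NOK:
NOK 49,707,000.00 ÷ 8.6167 (buy CAD at ask) = CAD 5,768,681.75
CAD 5,768,681.75 × 0.82520 (sell CAD at bid) = USD 4,760,316.18
USD 4,760,316.18 ÷ 0.095443 (buy NOK at ask) = NOK 49,876,011.62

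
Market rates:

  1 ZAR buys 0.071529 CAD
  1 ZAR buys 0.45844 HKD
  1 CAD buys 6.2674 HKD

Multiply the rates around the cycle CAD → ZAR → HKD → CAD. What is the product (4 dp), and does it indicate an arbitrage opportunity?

1.0226 (arbitrage exists)

Around CAD → ZAR → HKD → CAD: 1 ÷ 0.071529 × 0.45844 ÷ 6.2674 = 1.022617
Product > 1; profitable direction is CAD → ZAR → HKD → CAD.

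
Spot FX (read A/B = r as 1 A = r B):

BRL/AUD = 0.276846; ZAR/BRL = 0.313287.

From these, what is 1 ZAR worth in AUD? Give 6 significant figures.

ZAR/AUD = 0.0867323

1 ZAR × 0.313287 = 0.313287 BRL
0.313287 BRL × 0.276846 = 0.0867323 AUD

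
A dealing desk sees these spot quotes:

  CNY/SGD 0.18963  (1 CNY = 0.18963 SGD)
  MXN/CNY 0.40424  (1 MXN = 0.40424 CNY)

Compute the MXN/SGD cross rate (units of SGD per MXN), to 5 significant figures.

1 MXN × 0.40424 = 0.40424 CNY
0.40424 CNY × 0.18963 = 0.076656 SGD

MXN/SGD = 0.076656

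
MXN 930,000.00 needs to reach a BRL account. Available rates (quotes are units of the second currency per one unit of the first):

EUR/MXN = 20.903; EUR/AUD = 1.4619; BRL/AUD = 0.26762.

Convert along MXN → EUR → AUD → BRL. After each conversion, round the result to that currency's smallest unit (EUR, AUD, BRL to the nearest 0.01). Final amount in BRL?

BRL 243,037.55

MXN 930,000.00 ÷ 20.903 = EUR 44,491.22
EUR 44,491.22 × 1.4619 = AUD 65,041.71
AUD 65,041.71 ÷ 0.26762 = BRL 243,037.55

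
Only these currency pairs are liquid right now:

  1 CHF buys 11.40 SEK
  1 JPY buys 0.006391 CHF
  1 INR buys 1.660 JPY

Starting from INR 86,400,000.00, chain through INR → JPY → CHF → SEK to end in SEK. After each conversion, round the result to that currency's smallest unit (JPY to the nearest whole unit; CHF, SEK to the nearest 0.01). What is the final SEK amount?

SEK 10,449,499.69

INR 86,400,000.00 × 1.660 = JPY 143,424,000
JPY 143,424,000 × 0.006391 = CHF 916,622.78
CHF 916,622.78 × 11.40 = SEK 10,449,499.69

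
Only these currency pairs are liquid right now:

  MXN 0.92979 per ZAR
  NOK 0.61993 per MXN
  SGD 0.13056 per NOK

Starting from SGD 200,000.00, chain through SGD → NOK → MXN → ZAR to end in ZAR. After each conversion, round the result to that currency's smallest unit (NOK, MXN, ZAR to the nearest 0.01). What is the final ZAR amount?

SGD 200,000.00 ÷ 0.13056 = NOK 1,531,862.75
NOK 1,531,862.75 ÷ 0.61993 = MXN 2,471,025.36
MXN 2,471,025.36 ÷ 0.92979 = ZAR 2,657,616.62

ZAR 2,657,616.62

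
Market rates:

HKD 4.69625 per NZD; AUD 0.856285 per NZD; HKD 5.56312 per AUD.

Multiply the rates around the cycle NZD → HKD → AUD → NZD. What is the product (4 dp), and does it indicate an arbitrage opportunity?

0.9859 (arbitrage exists)

Around NZD → HKD → AUD → NZD: 1 × 4.69625 ÷ 5.56312 ÷ 0.856285 = 0.985858
Product < 1; profitable direction is NZD → AUD → HKD → NZD.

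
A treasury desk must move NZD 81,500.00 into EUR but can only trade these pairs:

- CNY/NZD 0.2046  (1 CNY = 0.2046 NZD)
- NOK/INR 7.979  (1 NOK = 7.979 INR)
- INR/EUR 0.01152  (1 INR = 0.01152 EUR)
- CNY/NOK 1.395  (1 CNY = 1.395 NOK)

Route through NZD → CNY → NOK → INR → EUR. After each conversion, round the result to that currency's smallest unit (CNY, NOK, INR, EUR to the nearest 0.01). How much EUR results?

EUR 51,077.21

NZD 81,500.00 ÷ 0.2046 = CNY 398,338.22
CNY 398,338.22 × 1.395 = NOK 555,681.82
NOK 555,681.82 × 7.979 = INR 4,433,785.24
INR 4,433,785.24 × 0.01152 = EUR 51,077.21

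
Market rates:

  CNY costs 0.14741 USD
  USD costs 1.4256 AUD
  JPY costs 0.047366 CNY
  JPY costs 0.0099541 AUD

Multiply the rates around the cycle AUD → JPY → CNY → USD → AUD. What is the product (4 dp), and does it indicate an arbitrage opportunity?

Around AUD → JPY → CNY → USD → AUD: 1 ÷ 0.0099541 × 0.047366 × 0.14741 × 1.4256 = 0.999975
Product ≈ 1 (deviation 0.002%, within rounding noise).

1.0000 (no arbitrage)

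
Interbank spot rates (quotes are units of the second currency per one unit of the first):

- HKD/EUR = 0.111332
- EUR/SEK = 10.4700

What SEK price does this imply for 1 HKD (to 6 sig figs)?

1 HKD × 0.111332 = 0.111332 EUR
0.111332 EUR × 10.4700 = 1.16565 SEK

HKD/SEK = 1.16565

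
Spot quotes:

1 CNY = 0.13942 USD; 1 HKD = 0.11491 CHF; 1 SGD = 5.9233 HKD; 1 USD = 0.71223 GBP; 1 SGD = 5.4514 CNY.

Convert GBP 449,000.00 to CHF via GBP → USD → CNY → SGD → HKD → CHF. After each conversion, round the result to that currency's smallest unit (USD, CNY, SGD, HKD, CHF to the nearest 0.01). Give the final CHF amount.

GBP 449,000.00 ÷ 0.71223 = USD 630,414.33
USD 630,414.33 ÷ 0.13942 = CNY 4,521,692.22
CNY 4,521,692.22 ÷ 5.4514 = SGD 829,455.23
SGD 829,455.23 × 5.9233 = HKD 4,913,112.16
HKD 4,913,112.16 × 0.11491 = CHF 564,565.72

CHF 564,565.72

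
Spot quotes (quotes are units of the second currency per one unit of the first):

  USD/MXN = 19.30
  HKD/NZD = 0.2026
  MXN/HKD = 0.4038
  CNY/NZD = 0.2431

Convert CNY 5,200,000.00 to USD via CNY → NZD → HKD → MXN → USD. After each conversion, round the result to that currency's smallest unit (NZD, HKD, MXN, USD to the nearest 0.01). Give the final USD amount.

USD 800,617.79

CNY 5,200,000.00 × 0.2431 = NZD 1,264,120.00
NZD 1,264,120.00 ÷ 0.2026 = HKD 6,239,486.67
HKD 6,239,486.67 ÷ 0.4038 = MXN 15,451,923.40
MXN 15,451,923.40 ÷ 19.30 = USD 800,617.79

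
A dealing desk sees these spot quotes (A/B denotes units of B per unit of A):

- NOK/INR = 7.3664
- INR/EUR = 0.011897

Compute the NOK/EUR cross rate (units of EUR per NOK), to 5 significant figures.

NOK/EUR = 0.087638

1 NOK × 7.3664 = 7.3664 INR
7.3664 INR × 0.011897 = 0.0876381 EUR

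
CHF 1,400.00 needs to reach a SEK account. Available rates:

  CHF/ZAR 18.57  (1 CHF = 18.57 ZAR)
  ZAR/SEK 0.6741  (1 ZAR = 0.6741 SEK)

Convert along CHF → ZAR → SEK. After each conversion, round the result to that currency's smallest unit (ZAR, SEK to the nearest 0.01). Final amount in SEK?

CHF 1,400.00 × 18.57 = ZAR 25,998.00
ZAR 25,998.00 × 0.6741 = SEK 17,525.25

SEK 17,525.25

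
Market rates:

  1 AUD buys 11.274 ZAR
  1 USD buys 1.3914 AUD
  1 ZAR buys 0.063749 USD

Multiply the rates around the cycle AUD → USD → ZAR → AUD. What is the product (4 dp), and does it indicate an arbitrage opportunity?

1.0000 (no arbitrage)

Around AUD → USD → ZAR → AUD: 1 ÷ 1.3914 ÷ 0.063749 ÷ 11.274 = 0.999992
Product ≈ 1 (deviation 0.001%, within rounding noise).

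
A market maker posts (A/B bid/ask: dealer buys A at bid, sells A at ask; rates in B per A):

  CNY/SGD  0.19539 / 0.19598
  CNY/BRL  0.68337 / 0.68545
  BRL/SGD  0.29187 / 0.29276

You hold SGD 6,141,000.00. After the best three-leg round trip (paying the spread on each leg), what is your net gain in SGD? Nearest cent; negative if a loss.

Best loop SGD → CNY → BRL → SGD:
SGD 6,141,000.00 ÷ 0.19598 (buy CNY at ask) = CNY 31,334,830.08
CNY 31,334,830.08 × 0.68337 (sell CNY at bid) = BRL 21,413,282.83
BRL 21,413,282.83 × 0.29187 (sell BRL at bid) = SGD 6,249,894.86

Net profit: SGD 108,894.86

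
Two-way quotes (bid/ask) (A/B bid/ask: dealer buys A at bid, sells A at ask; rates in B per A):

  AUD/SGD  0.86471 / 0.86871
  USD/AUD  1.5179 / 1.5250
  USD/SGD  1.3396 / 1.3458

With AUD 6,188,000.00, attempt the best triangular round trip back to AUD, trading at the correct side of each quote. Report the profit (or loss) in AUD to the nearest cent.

Net profit: AUD 69,210.70

Best loop AUD → USD → SGD → AUD:
AUD 6,188,000.00 ÷ 1.5250 (buy USD at ask) = USD 4,057,704.92
USD 4,057,704.92 × 1.3396 (sell USD at bid) = SGD 5,435,701.51
SGD 5,435,701.51 ÷ 0.86871 (buy AUD at ask) = AUD 6,257,210.70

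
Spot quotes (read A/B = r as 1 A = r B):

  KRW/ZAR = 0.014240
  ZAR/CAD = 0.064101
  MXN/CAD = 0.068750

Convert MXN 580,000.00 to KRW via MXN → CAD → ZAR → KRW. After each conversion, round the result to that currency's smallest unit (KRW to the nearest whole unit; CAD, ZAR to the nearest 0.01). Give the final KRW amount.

MXN 580,000.00 × 0.068750 = CAD 39,875.00
CAD 39,875.00 ÷ 0.064101 = ZAR 622,065.18
ZAR 622,065.18 ÷ 0.014240 = KRW 43,684,353

KRW 43,684,353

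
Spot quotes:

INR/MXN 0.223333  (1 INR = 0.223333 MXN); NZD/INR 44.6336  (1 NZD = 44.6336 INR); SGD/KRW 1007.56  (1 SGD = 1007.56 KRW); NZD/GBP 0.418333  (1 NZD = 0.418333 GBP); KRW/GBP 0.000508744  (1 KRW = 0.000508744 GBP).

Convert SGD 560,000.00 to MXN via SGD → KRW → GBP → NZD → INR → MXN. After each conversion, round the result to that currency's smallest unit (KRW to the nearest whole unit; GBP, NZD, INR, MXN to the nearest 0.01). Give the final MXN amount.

SGD 560,000.00 × 1007.56 = KRW 564,233,600
KRW 564,233,600 × 0.000508744 = GBP 287,050.46
GBP 287,050.46 ÷ 0.418333 = NZD 686,176.95
NZD 686,176.95 × 44.6336 = INR 30,626,547.52
INR 30,626,547.52 × 0.223333 = MXN 6,839,918.74

MXN 6,839,918.74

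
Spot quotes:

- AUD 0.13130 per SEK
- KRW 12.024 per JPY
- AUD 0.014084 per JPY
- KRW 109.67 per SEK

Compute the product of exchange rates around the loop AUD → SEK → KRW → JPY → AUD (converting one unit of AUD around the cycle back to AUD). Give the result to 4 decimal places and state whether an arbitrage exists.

0.9784 (arbitrage exists)

Around AUD → SEK → KRW → JPY → AUD: 1 ÷ 0.13130 × 109.67 ÷ 12.024 × 0.014084 = 0.978363
Product < 1; profitable direction is AUD → JPY → KRW → SEK → AUD.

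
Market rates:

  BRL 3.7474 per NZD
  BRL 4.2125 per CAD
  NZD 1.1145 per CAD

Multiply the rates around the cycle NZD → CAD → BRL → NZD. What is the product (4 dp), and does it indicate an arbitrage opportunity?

1.0086 (arbitrage exists)

Around NZD → CAD → BRL → NZD: 1 ÷ 1.1145 × 4.2125 ÷ 3.7474 = 1.008625
Product > 1; profitable direction is NZD → CAD → BRL → NZD.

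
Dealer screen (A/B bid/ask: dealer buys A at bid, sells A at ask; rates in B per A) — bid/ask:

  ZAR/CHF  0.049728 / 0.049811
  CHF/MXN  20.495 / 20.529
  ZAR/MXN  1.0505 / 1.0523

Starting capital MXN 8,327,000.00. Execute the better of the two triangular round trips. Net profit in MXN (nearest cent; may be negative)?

Net profit: MXN 227,439.63

Best loop MXN → CHF → ZAR → MXN:
MXN 8,327,000.00 ÷ 20.529 (buy CHF at ask) = CHF 405,621.32
CHF 405,621.32 ÷ 0.049811 (buy ZAR at ask) = ZAR 8,143,207.65
ZAR 8,143,207.65 × 1.0505 (sell ZAR at bid) = MXN 8,554,439.63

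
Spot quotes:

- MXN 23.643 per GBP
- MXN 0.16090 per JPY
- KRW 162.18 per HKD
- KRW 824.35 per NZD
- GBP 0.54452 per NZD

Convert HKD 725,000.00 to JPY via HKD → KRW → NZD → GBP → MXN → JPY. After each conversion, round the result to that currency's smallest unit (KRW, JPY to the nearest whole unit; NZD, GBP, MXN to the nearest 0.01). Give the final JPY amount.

JPY 11,412,585

HKD 725,000.00 × 162.18 = KRW 117,580,500
KRW 117,580,500 ÷ 824.35 = NZD 142,634.20
NZD 142,634.20 × 0.54452 = GBP 77,667.17
GBP 77,667.17 × 23.643 = MXN 1,836,284.90
MXN 1,836,284.90 ÷ 0.16090 = JPY 11,412,585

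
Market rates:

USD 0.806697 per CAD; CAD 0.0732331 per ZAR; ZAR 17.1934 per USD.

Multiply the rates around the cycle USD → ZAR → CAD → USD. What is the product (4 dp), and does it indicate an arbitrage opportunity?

1.0157 (arbitrage exists)

Around USD → ZAR → CAD → USD: 1 × 17.1934 × 0.0732331 × 0.806697 = 1.015733
Product > 1; profitable direction is USD → ZAR → CAD → USD.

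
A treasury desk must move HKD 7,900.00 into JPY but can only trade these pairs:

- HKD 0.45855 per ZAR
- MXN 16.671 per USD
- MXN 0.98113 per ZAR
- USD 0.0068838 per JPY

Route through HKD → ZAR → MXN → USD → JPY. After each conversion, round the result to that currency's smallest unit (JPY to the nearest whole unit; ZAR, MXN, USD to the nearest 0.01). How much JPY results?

HKD 7,900.00 ÷ 0.45855 = ZAR 17,228.22
ZAR 17,228.22 × 0.98113 = MXN 16,903.12
MXN 16,903.12 ÷ 16.671 = USD 1,013.92
USD 1,013.92 ÷ 0.0068838 = JPY 147,291

JPY 147,291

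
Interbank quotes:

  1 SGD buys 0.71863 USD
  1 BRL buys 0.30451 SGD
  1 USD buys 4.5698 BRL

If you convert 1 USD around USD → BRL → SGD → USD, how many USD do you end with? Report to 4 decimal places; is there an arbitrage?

Around USD → BRL → SGD → USD: 1 × 4.5698 × 0.30451 × 0.71863 = 1.000009
Product ≈ 1 (deviation 0.001%, within rounding noise).

1.0000 (no arbitrage)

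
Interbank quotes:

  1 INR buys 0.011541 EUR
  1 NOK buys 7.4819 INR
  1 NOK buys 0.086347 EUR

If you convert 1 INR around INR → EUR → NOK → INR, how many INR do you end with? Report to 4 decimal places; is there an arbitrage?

1.0000 (no arbitrage)

Around INR → EUR → NOK → INR: 1 × 0.011541 ÷ 0.086347 × 7.4819 = 1.000019
Product ≈ 1 (deviation 0.002%, within rounding noise).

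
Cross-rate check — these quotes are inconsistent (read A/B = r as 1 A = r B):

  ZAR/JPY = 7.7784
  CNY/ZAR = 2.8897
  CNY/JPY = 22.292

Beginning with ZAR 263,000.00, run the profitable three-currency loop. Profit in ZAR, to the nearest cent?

Profit: ZAR 2,185.48

Profitable loop is ZAR → JPY → CNY → ZAR:
ZAR 263,000.00 × 7.7784 = JPY 2,045,719
JPY 2,045,719 ÷ 22.292 = CNY 91,769.21
CNY 91,769.21 × 2.8897 = ZAR 265,185.48
Profit = ZAR 265,185.48 − ZAR 263,000.00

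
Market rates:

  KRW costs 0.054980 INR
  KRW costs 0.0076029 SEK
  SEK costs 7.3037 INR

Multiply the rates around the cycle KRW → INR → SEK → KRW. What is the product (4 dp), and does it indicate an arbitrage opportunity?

0.9901 (arbitrage exists)

Around KRW → INR → SEK → KRW: 1 × 0.054980 ÷ 7.3037 ÷ 0.0076029 = 0.990108
Product < 1; profitable direction is KRW → SEK → INR → KRW.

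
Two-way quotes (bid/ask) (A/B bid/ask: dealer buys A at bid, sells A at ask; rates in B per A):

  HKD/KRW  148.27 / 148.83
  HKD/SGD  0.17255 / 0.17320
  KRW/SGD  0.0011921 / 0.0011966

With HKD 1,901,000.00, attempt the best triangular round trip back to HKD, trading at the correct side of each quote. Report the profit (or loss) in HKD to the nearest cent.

Best loop HKD → KRW → SGD → HKD:
HKD 1,901,000.00 × 148.27 (sell HKD at bid) = KRW 281,861,270
KRW 281,861,270 × 0.0011921 (sell KRW at bid) = SGD 336,006.82
SGD 336,006.82 ÷ 0.17320 (buy HKD at ask) = HKD 1,939,993.19

Net profit: HKD 38,993.19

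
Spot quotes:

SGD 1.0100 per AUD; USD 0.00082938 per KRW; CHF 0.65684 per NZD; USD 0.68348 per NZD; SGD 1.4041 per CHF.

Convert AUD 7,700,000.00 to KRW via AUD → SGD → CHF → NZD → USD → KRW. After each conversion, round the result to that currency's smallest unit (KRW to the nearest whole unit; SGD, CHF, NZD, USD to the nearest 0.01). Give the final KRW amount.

KRW 6,949,070,535

AUD 7,700,000.00 × 1.0100 = SGD 7,777,000.00
SGD 7,777,000.00 ÷ 1.4041 = CHF 5,538,779.29
CHF 5,538,779.29 ÷ 0.65684 = NZD 8,432,463.45
NZD 8,432,463.45 × 0.68348 = USD 5,763,420.12
USD 5,763,420.12 ÷ 0.00082938 = KRW 6,949,070,535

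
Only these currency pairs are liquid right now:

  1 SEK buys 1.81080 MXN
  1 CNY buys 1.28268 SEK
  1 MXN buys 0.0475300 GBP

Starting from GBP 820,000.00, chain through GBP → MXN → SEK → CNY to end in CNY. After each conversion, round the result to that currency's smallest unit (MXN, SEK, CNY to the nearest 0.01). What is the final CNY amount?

CNY 7,427,749.17

GBP 820,000.00 ÷ 0.0475300 = MXN 17,252,261.73
MXN 17,252,261.73 ÷ 1.81080 = SEK 9,527,425.30
SEK 9,527,425.30 ÷ 1.28268 = CNY 7,427,749.17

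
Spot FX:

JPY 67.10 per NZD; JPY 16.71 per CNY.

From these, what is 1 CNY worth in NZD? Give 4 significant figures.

CNY/NZD = 0.2490

1 CNY × 16.71 = 16.71 JPY
16.71 JPY ÷ 67.10 = 0.249031 NZD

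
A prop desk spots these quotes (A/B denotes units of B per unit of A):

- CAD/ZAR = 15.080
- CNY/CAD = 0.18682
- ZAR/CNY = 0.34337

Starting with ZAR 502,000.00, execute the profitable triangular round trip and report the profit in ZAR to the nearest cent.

Profitable loop is ZAR → CAD → CNY → ZAR:
ZAR 502,000.00 ÷ 15.080 = CAD 33,289.12
CAD 33,289.12 ÷ 0.18682 = CNY 178,188.23
CNY 178,188.23 ÷ 0.34337 = ZAR 518,939.42
Profit = ZAR 518,939.42 − ZAR 502,000.00

Profit: ZAR 16,939.42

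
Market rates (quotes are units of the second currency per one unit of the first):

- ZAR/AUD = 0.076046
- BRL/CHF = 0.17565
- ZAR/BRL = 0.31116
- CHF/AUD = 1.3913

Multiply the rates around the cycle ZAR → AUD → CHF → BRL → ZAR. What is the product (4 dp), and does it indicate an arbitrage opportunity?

Around ZAR → AUD → CHF → BRL → ZAR: 1 × 0.076046 ÷ 1.3913 ÷ 0.17565 ÷ 0.31116 = 1.000055
Product ≈ 1 (deviation 0.005%, within rounding noise).

1.0001 (no arbitrage)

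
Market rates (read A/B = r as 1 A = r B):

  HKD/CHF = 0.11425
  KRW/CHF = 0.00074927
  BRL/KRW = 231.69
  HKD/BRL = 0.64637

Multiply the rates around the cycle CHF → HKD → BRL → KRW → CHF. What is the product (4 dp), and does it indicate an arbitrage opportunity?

Around CHF → HKD → BRL → KRW → CHF: 1 ÷ 0.11425 × 0.64637 × 231.69 × 0.00074927 = 0.982134
Product < 1; profitable direction is CHF → KRW → BRL → HKD → CHF.

0.9821 (arbitrage exists)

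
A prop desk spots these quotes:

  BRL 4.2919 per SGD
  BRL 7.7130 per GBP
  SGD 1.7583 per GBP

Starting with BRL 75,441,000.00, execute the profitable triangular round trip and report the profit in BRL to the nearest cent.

Profit: BRL 1,665,004.14

Profitable loop is BRL → SGD → GBP → BRL:
BRL 75,441,000.00 ÷ 4.2919 = SGD 17,577,529.77
SGD 17,577,529.77 ÷ 1.7583 = GBP 9,996,888.91
GBP 9,996,888.91 × 7.7130 = BRL 77,106,004.14
Profit = BRL 77,106,004.14 − BRL 75,441,000.00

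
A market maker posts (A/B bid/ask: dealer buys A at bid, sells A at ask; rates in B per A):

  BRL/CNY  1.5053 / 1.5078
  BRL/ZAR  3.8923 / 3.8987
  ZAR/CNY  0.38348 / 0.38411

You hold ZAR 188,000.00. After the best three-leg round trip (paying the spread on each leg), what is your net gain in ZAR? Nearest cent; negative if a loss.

Best loop ZAR → BRL → CNY → ZAR:
ZAR 188,000.00 ÷ 3.8987 (buy BRL at ask) = BRL 48,221.20
BRL 48,221.20 × 1.5053 (sell BRL at bid) = CNY 72,587.38
CNY 72,587.38 ÷ 0.38411 (buy ZAR at ask) = ZAR 188,975.49

Net profit: ZAR 975.49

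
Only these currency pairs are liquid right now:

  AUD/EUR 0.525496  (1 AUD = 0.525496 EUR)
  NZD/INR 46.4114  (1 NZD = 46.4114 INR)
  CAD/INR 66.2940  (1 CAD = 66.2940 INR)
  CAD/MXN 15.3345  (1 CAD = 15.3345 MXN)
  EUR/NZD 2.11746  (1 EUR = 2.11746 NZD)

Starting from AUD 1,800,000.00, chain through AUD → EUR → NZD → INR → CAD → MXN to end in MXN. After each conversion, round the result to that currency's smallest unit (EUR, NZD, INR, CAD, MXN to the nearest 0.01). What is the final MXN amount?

MXN 21,501,917.98

AUD 1,800,000.00 × 0.525496 = EUR 945,892.80
EUR 945,892.80 × 2.11746 = NZD 2,002,890.17
NZD 2,002,890.17 × 46.4114 = INR 92,956,936.84
INR 92,956,936.84 ÷ 66.2940 = CAD 1,402,192.31
CAD 1,402,192.31 × 15.3345 = MXN 21,501,917.98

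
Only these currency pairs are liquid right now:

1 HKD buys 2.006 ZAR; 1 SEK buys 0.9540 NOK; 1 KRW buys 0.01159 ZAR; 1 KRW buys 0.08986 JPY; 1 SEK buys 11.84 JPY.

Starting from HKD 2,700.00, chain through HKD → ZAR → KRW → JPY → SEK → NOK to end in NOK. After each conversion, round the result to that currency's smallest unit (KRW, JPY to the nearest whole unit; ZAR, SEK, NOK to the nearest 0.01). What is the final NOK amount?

HKD 2,700.00 × 2.006 = ZAR 5,416.20
ZAR 5,416.20 ÷ 0.01159 = KRW 467,317
KRW 467,317 × 0.08986 = JPY 41,993
JPY 41,993 ÷ 11.84 = SEK 3,546.71
SEK 3,546.71 × 0.9540 = NOK 3,383.56

NOK 3,383.56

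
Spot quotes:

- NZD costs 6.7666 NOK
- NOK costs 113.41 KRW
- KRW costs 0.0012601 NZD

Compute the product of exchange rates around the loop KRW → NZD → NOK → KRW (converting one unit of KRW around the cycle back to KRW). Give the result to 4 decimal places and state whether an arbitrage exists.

0.9670 (arbitrage exists)

Around KRW → NZD → NOK → KRW: 1 × 0.0012601 × 6.7666 × 113.41 = 0.967001
Product < 1; profitable direction is KRW → NOK → NZD → KRW.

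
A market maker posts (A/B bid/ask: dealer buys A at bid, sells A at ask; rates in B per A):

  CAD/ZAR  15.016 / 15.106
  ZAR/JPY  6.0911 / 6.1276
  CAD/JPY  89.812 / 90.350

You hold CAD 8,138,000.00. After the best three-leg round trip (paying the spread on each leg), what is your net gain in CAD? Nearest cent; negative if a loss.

Best loop CAD → ZAR → JPY → CAD:
CAD 8,138,000.00 × 15.016 (sell CAD at bid) = ZAR 122,200,208.00
ZAR 122,200,208.00 × 6.0911 (sell ZAR at bid) = JPY 744,333,687
JPY 744,333,687 ÷ 90.350 (buy CAD at ask) = CAD 8,238,336.32

Net profit: CAD 100,336.32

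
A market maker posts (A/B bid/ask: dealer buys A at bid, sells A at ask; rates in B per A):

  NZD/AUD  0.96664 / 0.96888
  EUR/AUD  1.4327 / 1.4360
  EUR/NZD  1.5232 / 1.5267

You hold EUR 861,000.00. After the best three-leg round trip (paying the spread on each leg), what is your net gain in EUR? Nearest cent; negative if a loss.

Net profit: EUR 21,816.43

Best loop EUR → NZD → AUD → EUR:
EUR 861,000.00 × 1.5232 (sell EUR at bid) = NZD 1,311,475.20
NZD 1,311,475.20 × 0.96664 (sell NZD at bid) = AUD 1,267,724.39
AUD 1,267,724.39 ÷ 1.4360 (buy EUR at ask) = EUR 882,816.43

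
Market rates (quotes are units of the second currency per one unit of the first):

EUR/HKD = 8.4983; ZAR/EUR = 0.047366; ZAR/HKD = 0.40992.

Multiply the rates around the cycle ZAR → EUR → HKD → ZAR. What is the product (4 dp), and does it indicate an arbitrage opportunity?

Around ZAR → EUR → HKD → ZAR: 1 × 0.047366 × 8.4983 ÷ 0.40992 = 0.981973
Product < 1; profitable direction is ZAR → HKD → EUR → ZAR.

0.9820 (arbitrage exists)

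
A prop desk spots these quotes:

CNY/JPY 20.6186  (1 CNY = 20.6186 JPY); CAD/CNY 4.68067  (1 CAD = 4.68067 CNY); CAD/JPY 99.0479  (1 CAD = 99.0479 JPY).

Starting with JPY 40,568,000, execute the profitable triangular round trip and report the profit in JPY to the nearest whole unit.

Profitable loop is JPY → CNY → CAD → JPY:
JPY 40,568,000 ÷ 20.6186 = CNY 1,967,543.87
CNY 1,967,543.87 ÷ 4.68067 = CAD 420,355.18
CAD 420,355.18 × 99.0479 = JPY 41,635,298
Profit = JPY 41,635,298 − JPY 40,568,000

Profit: JPY 1,067,298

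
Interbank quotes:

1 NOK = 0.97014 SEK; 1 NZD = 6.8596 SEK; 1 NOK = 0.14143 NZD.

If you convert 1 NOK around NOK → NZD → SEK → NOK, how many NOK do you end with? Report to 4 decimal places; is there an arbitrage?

Around NOK → NZD → SEK → NOK: 1 × 0.14143 × 6.8596 ÷ 0.97014 = 1.000014
Product ≈ 1 (deviation 0.001%, within rounding noise).

1.0000 (no arbitrage)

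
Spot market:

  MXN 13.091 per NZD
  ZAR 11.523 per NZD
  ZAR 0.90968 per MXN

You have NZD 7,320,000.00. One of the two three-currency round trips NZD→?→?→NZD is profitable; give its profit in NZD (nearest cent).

Profitable loop is NZD → MXN → ZAR → NZD:
NZD 7,320,000.00 × 13.091 = MXN 95,826,120.00
MXN 95,826,120.00 × 0.90968 = ZAR 87,171,104.84
ZAR 87,171,104.84 ÷ 11.523 = NZD 7,564,966.14
Profit = NZD 7,564,966.14 − NZD 7,320,000.00

Profit: NZD 244,966.14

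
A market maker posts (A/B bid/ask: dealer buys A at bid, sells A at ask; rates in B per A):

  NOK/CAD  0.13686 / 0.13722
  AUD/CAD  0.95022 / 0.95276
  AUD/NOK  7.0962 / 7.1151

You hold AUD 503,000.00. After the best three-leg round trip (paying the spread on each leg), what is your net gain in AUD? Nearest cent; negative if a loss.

Best loop AUD → NOK → CAD → AUD:
AUD 503,000.00 × 7.0962 (sell AUD at bid) = NOK 3,569,388.60
NOK 3,569,388.60 × 0.13686 (sell NOK at bid) = CAD 488,506.52
CAD 488,506.52 ÷ 0.95276 (buy AUD at ask) = AUD 512,727.78

Net profit: AUD 9,727.78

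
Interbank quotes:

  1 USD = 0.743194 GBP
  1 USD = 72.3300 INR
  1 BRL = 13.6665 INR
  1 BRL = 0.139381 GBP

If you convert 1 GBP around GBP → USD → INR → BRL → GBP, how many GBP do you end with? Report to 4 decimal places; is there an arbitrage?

Around GBP → USD → INR → BRL → GBP: 1 ÷ 0.743194 × 72.3300 ÷ 13.6665 × 0.139381 = 0.992573
Product < 1; profitable direction is GBP → BRL → INR → USD → GBP.

0.9926 (arbitrage exists)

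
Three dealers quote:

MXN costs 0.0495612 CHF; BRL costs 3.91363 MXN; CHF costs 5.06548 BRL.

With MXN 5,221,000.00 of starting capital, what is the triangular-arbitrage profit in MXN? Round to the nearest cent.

Profit: MXN 92,877.16

Profitable loop is MXN → BRL → CHF → MXN:
MXN 5,221,000.00 ÷ 3.91363 = BRL 1,334,055.60
BRL 1,334,055.60 ÷ 5.06548 = CHF 263,362.13
CHF 263,362.13 ÷ 0.0495612 = MXN 5,313,877.16
Profit = MXN 5,313,877.16 − MXN 5,221,000.00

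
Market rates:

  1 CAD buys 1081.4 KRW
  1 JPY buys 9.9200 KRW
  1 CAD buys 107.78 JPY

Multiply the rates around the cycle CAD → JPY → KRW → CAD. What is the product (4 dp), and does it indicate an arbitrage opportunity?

0.9887 (arbitrage exists)

Around CAD → JPY → KRW → CAD: 1 × 107.78 × 9.9200 ÷ 1081.4 = 0.988698
Product < 1; profitable direction is CAD → KRW → JPY → CAD.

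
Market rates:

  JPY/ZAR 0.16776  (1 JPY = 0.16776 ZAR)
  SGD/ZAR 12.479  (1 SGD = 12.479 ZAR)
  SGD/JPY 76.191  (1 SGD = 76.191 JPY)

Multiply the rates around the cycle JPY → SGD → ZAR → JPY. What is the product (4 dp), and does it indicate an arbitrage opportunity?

Around JPY → SGD → ZAR → JPY: 1 ÷ 76.191 × 12.479 ÷ 0.16776 = 0.976310
Product < 1; profitable direction is JPY → ZAR → SGD → JPY.

0.9763 (arbitrage exists)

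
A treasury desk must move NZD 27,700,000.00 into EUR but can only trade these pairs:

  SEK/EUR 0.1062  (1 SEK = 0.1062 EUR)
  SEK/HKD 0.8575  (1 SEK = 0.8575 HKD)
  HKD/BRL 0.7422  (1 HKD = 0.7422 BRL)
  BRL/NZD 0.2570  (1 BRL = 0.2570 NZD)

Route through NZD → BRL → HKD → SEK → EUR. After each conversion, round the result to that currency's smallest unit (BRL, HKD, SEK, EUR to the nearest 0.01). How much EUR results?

NZD 27,700,000.00 ÷ 0.2570 = BRL 107,782,101.17
BRL 107,782,101.17 ÷ 0.7422 = HKD 145,219,753.66
HKD 145,219,753.66 ÷ 0.8575 = SEK 169,352,482.40
SEK 169,352,482.40 × 0.1062 = EUR 17,985,233.63

EUR 17,985,233.63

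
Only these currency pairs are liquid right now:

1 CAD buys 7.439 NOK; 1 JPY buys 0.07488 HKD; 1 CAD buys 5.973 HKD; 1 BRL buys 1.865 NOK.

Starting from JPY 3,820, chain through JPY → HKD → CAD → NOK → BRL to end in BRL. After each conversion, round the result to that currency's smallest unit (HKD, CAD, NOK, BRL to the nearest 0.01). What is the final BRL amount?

JPY 3,820 × 0.07488 = HKD 286.04
HKD 286.04 ÷ 5.973 = CAD 47.89
CAD 47.89 × 7.439 = NOK 356.25
NOK 356.25 ÷ 1.865 = BRL 191.02

BRL 191.02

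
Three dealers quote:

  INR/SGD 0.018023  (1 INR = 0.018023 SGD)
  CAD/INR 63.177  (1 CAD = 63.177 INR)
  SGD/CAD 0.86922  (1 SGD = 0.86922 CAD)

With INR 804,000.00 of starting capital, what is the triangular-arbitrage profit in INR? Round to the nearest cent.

Profitable loop is INR → CAD → SGD → INR:
INR 804,000.00 ÷ 63.177 = CAD 12,726.15
CAD 12,726.15 ÷ 0.86922 = SGD 14,640.89
SGD 14,640.89 ÷ 0.018023 = INR 812,344.52
Profit = INR 812,344.52 − INR 804,000.00

Profit: INR 8,344.52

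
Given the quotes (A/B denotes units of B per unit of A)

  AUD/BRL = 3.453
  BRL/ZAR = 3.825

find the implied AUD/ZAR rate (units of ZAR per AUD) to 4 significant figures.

1 AUD × 3.453 = 3.453 BRL
3.453 BRL × 3.825 = 13.2077 ZAR

AUD/ZAR = 13.21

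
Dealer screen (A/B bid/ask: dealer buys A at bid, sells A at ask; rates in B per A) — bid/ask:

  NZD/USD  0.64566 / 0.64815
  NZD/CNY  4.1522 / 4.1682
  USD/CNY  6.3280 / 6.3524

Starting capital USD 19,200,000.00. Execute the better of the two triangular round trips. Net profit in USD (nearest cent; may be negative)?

Net profit: USD 162,709.53

Best loop USD → NZD → CNY → USD:
USD 19,200,000.00 ÷ 0.64815 (buy NZD at ask) = NZD 29,622,772.51
NZD 29,622,772.51 × 4.1522 (sell NZD at bid) = CNY 122,999,676.00
CNY 122,999,676.00 ÷ 6.3524 (buy USD at ask) = USD 19,362,709.53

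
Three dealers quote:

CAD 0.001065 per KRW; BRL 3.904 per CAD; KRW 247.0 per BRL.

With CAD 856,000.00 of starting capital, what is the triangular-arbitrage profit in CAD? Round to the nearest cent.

Profitable loop is CAD → BRL → KRW → CAD:
CAD 856,000.00 × 3.904 = BRL 3,341,824.00
BRL 3,341,824.00 × 247.0 = KRW 825,430,528
KRW 825,430,528 × 0.001065 = CAD 879,083.51
Profit = CAD 879,083.51 − CAD 856,000.00

Profit: CAD 23,083.51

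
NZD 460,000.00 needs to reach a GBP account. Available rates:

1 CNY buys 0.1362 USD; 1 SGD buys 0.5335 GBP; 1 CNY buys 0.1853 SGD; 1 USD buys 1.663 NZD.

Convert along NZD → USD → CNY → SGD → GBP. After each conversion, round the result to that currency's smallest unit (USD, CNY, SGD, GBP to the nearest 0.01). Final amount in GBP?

NZD 460,000.00 ÷ 1.663 = USD 276,608.54
USD 276,608.54 ÷ 0.1362 = CNY 2,030,899.71
CNY 2,030,899.71 × 0.1853 = SGD 376,325.72
SGD 376,325.72 × 0.5335 = GBP 200,769.77

GBP 200,769.77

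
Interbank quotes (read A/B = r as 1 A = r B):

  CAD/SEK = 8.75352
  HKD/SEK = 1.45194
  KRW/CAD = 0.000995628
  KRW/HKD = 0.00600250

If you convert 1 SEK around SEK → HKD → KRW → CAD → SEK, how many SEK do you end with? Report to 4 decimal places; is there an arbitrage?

Around SEK → HKD → KRW → CAD → SEK: 1 ÷ 1.45194 ÷ 0.00600250 × 0.000995628 × 8.75352 = 0.999998
Product ≈ 1 (deviation 0.000%, within rounding noise).

1.0000 (no arbitrage)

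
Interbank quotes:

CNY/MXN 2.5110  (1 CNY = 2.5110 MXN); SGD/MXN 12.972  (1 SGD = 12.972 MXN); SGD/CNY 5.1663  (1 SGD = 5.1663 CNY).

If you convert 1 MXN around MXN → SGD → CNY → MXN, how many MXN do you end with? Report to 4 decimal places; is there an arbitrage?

Around MXN → SGD → CNY → MXN: 1 ÷ 12.972 × 5.1663 × 2.5110 = 1.000045
Product ≈ 1 (deviation 0.004%, within rounding noise).

1.0000 (no arbitrage)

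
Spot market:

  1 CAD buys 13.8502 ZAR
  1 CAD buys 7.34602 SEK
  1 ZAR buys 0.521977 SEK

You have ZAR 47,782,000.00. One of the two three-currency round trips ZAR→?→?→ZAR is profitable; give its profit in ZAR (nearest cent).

Profitable loop is ZAR → CAD → SEK → ZAR:
ZAR 47,782,000.00 ÷ 13.8502 = CAD 3,449,914.08
CAD 3,449,914.08 × 7.34602 = SEK 25,343,137.83
SEK 25,343,137.83 ÷ 0.521977 = ZAR 48,552,211.75
Profit = ZAR 48,552,211.75 − ZAR 47,782,000.00

Profit: ZAR 770,211.75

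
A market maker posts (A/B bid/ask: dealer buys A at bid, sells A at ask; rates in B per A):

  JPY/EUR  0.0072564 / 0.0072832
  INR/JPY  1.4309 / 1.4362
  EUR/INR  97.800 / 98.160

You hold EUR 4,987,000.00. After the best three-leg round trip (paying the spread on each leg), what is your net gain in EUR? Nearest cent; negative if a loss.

Best loop EUR → INR → JPY → EUR:
EUR 4,987,000.00 × 97.800 (sell EUR at bid) = INR 487,728,600.00
INR 487,728,600.00 × 1.4309 (sell INR at bid) = JPY 697,890,854
JPY 697,890,854 × 0.0072564 (sell JPY at bid) = EUR 5,064,175.19

Net profit: EUR 77,175.19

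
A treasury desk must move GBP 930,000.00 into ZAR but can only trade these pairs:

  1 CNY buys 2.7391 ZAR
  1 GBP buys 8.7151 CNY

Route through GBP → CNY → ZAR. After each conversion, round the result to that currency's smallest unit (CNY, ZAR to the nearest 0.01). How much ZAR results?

GBP 930,000.00 × 8.7151 = CNY 8,105,043.00
CNY 8,105,043.00 × 2.7391 = ZAR 22,200,523.28

ZAR 22,200,523.28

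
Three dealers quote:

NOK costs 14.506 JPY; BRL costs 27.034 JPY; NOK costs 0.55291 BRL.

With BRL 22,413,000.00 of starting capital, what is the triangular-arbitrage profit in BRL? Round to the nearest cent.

Profitable loop is BRL → JPY → NOK → BRL:
BRL 22,413,000.00 × 27.034 = JPY 605,913,042
JPY 605,913,042 ÷ 14.506 = NOK 41,769,822.28
NOK 41,769,822.28 × 0.55291 = BRL 23,094,952.44
Profit = BRL 23,094,952.44 − BRL 22,413,000.00

Profit: BRL 681,952.44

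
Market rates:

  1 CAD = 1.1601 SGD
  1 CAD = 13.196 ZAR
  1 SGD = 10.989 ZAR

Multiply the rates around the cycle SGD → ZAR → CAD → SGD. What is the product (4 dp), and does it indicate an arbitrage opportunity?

Around SGD → ZAR → CAD → SGD: 1 × 10.989 ÷ 13.196 × 1.1601 = 0.966076
Product < 1; profitable direction is SGD → CAD → ZAR → SGD.

0.9661 (arbitrage exists)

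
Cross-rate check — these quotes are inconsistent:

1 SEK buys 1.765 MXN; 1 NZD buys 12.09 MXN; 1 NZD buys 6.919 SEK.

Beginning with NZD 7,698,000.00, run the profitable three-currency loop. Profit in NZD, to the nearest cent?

Profitable loop is NZD → SEK → MXN → NZD:
NZD 7,698,000.00 × 6.919 = SEK 53,262,462.00
SEK 53,262,462.00 × 1.765 = MXN 94,008,245.43
MXN 94,008,245.43 ÷ 12.09 = NZD 7,775,702.68
Profit = NZD 7,775,702.68 − NZD 7,698,000.00

Profit: NZD 77,702.68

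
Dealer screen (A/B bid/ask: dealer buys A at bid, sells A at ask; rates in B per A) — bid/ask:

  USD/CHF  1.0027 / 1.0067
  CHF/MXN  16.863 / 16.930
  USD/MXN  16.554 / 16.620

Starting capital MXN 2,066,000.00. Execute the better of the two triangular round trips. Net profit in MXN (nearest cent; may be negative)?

Net profit: MXN 35,866.62

Best loop MXN → USD → CHF → MXN:
MXN 2,066,000.00 ÷ 16.620 (buy USD at ask) = USD 124,308.06
USD 124,308.06 × 1.0027 (sell USD at bid) = CHF 124,643.69
CHF 124,643.69 × 16.863 (sell CHF at bid) = MXN 2,101,866.62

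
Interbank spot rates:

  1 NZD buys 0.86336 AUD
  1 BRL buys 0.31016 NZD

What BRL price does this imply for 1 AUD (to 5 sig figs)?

1 AUD ÷ 0.86336 = 1.15827 NZD
1.15827 NZD ÷ 0.31016 = 3.73441 BRL

AUD/BRL = 3.7344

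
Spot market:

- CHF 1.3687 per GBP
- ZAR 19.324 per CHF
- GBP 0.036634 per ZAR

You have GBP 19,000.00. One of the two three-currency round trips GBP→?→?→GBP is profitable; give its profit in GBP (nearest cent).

Profit: GBP 609.38

Profitable loop is GBP → ZAR → CHF → GBP:
GBP 19,000.00 ÷ 0.036634 = ZAR 518,643.88
ZAR 518,643.88 ÷ 19.324 = CHF 26,839.36
CHF 26,839.36 ÷ 1.3687 = GBP 19,609.38
Profit = GBP 19,609.38 − GBP 19,000.00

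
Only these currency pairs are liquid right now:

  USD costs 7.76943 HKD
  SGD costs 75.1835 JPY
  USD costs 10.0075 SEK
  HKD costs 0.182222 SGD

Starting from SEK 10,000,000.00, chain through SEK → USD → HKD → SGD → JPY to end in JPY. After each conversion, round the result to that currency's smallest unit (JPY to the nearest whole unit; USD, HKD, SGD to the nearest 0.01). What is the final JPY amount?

JPY 106,362,101

SEK 10,000,000.00 ÷ 10.0075 = USD 999,250.56
USD 999,250.56 × 7.76943 = HKD 7,763,607.28
HKD 7,763,607.28 × 0.182222 = SGD 1,414,700.05
SGD 1,414,700.05 × 75.1835 = JPY 106,362,101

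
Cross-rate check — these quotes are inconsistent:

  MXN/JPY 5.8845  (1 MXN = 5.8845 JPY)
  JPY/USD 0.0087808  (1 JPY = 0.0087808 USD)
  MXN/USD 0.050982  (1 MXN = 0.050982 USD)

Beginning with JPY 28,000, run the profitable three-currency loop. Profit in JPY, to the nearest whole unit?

Profitable loop is JPY → USD → MXN → JPY:
JPY 28,000 × 0.0087808 = USD 245.86
USD 245.86 ÷ 0.050982 = MXN 4,822.53
MXN 4,822.53 × 5.8845 = JPY 28,378
Profit = JPY 28,378 − JPY 28,000

Profit: JPY 378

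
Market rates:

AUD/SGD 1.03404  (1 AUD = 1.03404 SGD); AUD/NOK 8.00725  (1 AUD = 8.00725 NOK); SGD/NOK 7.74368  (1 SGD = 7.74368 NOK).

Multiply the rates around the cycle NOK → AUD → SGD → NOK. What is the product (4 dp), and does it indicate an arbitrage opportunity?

1.0000 (no arbitrage)

Around NOK → AUD → SGD → NOK: 1 ÷ 8.00725 × 1.03404 × 7.74368 = 1.000003
Product ≈ 1 (deviation 0.000%, within rounding noise).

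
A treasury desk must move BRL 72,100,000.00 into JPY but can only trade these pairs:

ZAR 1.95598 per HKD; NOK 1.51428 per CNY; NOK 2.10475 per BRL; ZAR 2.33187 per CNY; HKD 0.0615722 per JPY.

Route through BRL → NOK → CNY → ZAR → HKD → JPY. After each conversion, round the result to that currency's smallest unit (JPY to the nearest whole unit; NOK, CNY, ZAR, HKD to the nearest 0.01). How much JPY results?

BRL 72,100,000.00 × 2.10475 = NOK 151,752,475.00
NOK 151,752,475.00 ÷ 1.51428 = CNY 100,214,276.75
CNY 100,214,276.75 × 2.33187 = ZAR 233,686,665.53
ZAR 233,686,665.53 ÷ 1.95598 = HKD 119,472,932.00
HKD 119,472,932.00 ÷ 0.0615722 = JPY 1,940,371,336

JPY 1,940,371,336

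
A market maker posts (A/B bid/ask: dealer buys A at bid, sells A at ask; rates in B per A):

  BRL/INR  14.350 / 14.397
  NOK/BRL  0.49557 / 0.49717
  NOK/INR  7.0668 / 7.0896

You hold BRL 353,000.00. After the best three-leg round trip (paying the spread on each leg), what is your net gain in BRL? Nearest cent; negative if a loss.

Best loop BRL → INR → NOK → BRL:
BRL 353,000.00 × 14.350 (sell BRL at bid) = INR 5,065,550.00
INR 5,065,550.00 ÷ 7.0896 (buy NOK at ask) = NOK 714,504.34
NOK 714,504.34 × 0.49557 (sell NOK at bid) = BRL 354,086.92

Net profit: BRL 1,086.92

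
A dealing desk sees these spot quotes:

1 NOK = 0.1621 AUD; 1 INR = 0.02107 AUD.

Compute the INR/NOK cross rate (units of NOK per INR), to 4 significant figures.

1 INR × 0.02107 = 0.02107 AUD
0.02107 AUD ÷ 0.1621 = 0.129981 NOK

INR/NOK = 0.1300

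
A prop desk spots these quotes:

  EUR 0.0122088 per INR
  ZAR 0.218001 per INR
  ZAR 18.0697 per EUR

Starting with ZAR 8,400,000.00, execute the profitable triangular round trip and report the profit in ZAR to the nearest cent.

Profit: ZAR 100,504.90

Profitable loop is ZAR → INR → EUR → ZAR:
ZAR 8,400,000.00 ÷ 0.218001 = INR 38,531,933.34
INR 38,531,933.34 × 0.0122088 = EUR 470,428.67
EUR 470,428.67 × 18.0697 = ZAR 8,500,504.90
Profit = ZAR 8,500,504.90 − ZAR 8,400,000.00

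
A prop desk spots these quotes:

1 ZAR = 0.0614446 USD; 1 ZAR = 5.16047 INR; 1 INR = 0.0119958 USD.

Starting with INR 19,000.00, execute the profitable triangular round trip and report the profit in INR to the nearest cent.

Profitable loop is INR → USD → ZAR → INR:
INR 19,000.00 × 0.0119958 = USD 227.92
USD 227.92 ÷ 0.0614446 = ZAR 3,709.36
ZAR 3,709.36 × 5.16047 = INR 19,142.05
Profit = INR 19,142.05 − INR 19,000.00

Profit: INR 142.05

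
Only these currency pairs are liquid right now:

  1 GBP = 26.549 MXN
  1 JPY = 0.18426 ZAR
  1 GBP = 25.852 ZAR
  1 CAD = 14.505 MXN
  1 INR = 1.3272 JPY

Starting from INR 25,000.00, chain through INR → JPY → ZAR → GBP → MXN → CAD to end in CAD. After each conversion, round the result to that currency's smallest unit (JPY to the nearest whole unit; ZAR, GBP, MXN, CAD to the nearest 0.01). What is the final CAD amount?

INR 25,000.00 × 1.3272 = JPY 33,180
JPY 33,180 × 0.18426 = ZAR 6,113.75
ZAR 6,113.75 ÷ 25.852 = GBP 236.49
GBP 236.49 × 26.549 = MXN 6,278.57
MXN 6,278.57 ÷ 14.505 = CAD 432.86

CAD 432.86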